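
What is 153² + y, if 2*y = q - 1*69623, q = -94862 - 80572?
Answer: -198239/2 ≈ -99120.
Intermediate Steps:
q = -175434
y = -245057/2 (y = (-175434 - 1*69623)/2 = (-175434 - 69623)/2 = (½)*(-245057) = -245057/2 ≈ -1.2253e+5)
153² + y = 153² - 245057/2 = 23409 - 245057/2 = -198239/2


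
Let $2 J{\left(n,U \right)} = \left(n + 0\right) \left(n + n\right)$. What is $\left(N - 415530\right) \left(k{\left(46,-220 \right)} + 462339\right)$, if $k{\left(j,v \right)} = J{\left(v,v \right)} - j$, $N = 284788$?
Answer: $-66769024206$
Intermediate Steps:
$J{\left(n,U \right)} = n^{2}$ ($J{\left(n,U \right)} = \frac{\left(n + 0\right) \left(n + n\right)}{2} = \frac{n 2 n}{2} = \frac{2 n^{2}}{2} = n^{2}$)
$k{\left(j,v \right)} = v^{2} - j$
$\left(N - 415530\right) \left(k{\left(46,-220 \right)} + 462339\right) = \left(284788 - 415530\right) \left(\left(\left(-220\right)^{2} - 46\right) + 462339\right) = - 130742 \left(\left(48400 - 46\right) + 462339\right) = - 130742 \left(48354 + 462339\right) = \left(-130742\right) 510693 = -66769024206$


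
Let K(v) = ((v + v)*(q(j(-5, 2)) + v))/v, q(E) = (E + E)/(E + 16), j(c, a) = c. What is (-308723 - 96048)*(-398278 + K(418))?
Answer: 1769611049022/11 ≈ 1.6087e+11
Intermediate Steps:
q(E) = 2*E/(16 + E) (q(E) = (2*E)/(16 + E) = 2*E/(16 + E))
K(v) = -20/11 + 2*v (K(v) = ((v + v)*(2*(-5)/(16 - 5) + v))/v = ((2*v)*(2*(-5)/11 + v))/v = ((2*v)*(2*(-5)*(1/11) + v))/v = ((2*v)*(-10/11 + v))/v = (2*v*(-10/11 + v))/v = -20/11 + 2*v)
(-308723 - 96048)*(-398278 + K(418)) = (-308723 - 96048)*(-398278 + (-20/11 + 2*418)) = -404771*(-398278 + (-20/11 + 836)) = -404771*(-398278 + 9176/11) = -404771*(-4371882/11) = 1769611049022/11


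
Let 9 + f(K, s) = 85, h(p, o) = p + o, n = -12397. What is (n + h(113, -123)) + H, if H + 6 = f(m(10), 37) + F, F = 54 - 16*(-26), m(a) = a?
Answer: -11867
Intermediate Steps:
h(p, o) = o + p
f(K, s) = 76 (f(K, s) = -9 + 85 = 76)
F = 470 (F = 54 + 416 = 470)
H = 540 (H = -6 + (76 + 470) = -6 + 546 = 540)
(n + h(113, -123)) + H = (-12397 + (-123 + 113)) + 540 = (-12397 - 10) + 540 = -12407 + 540 = -11867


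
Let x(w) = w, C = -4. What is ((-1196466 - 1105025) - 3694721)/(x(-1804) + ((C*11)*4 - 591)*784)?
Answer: 1499053/150783 ≈ 9.9418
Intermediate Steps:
((-1196466 - 1105025) - 3694721)/(x(-1804) + ((C*11)*4 - 591)*784) = ((-1196466 - 1105025) - 3694721)/(-1804 + (-4*11*4 - 591)*784) = (-2301491 - 3694721)/(-1804 + (-44*4 - 591)*784) = -5996212/(-1804 + (-176 - 591)*784) = -5996212/(-1804 - 767*784) = -5996212/(-1804 - 601328) = -5996212/(-603132) = -5996212*(-1/603132) = 1499053/150783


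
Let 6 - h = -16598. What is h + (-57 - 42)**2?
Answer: 26405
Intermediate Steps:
h = 16604 (h = 6 - 1*(-16598) = 6 + 16598 = 16604)
h + (-57 - 42)**2 = 16604 + (-57 - 42)**2 = 16604 + (-99)**2 = 16604 + 9801 = 26405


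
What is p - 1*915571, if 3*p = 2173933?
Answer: -572780/3 ≈ -1.9093e+5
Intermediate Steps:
p = 2173933/3 (p = (⅓)*2173933 = 2173933/3 ≈ 7.2464e+5)
p - 1*915571 = 2173933/3 - 1*915571 = 2173933/3 - 915571 = -572780/3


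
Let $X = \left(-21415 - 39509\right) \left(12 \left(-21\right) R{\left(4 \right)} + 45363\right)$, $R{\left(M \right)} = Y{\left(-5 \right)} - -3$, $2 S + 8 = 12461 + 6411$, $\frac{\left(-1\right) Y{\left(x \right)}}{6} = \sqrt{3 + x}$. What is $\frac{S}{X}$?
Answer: $- \frac{3895678}{1125038794861} + \frac{132048 i \sqrt{2}}{1125038794861} \approx -3.4627 \cdot 10^{-6} + 1.6599 \cdot 10^{-7} i$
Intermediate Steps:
$Y{\left(x \right)} = - 6 \sqrt{3 + x}$
$S = 9432$ ($S = -4 + \frac{12461 + 6411}{2} = -4 + \frac{1}{2} \cdot 18872 = -4 + 9436 = 9432$)
$R{\left(M \right)} = 3 - 6 i \sqrt{2}$ ($R{\left(M \right)} = - 6 \sqrt{3 - 5} - -3 = - 6 \sqrt{-2} + 3 = - 6 i \sqrt{2} + 3 = 3 - 6 i \sqrt{2}$)
$X = -2717636868 - 92117088 i \sqrt{2}$ ($X = \left(-21415 - 39509\right) \left(12 \left(-21\right) \left(3 - 6 i \sqrt{2}\right) + 45363\right) = - 60924 \left(- 252 \left(3 - 6 i \sqrt{2}\right) + 45363\right) = - 60924 \left(\left(-756 + 1512 i \sqrt{2}\right) + 45363\right) = - 60924 \left(44607 + 1512 i \sqrt{2}\right) = -2717636868 - 92117088 i \sqrt{2} \approx -2.7176 \cdot 10^{9} - 1.3027 \cdot 10^{8} i$)
$\frac{S}{X} = \frac{9432}{-2717636868 - 92117088 i \sqrt{2}}$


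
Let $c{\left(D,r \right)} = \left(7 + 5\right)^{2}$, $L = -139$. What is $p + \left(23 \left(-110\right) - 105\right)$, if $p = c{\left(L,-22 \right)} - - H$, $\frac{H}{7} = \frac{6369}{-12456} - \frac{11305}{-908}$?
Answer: $- \frac{2269008781}{942504} \approx -2407.4$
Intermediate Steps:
$c{\left(D,r \right)} = 144$ ($c{\left(D,r \right)} = 12^{2} = 144$)
$H = \frac{78768683}{942504}$ ($H = 7 \left(\frac{6369}{-12456} - \frac{11305}{-908}\right) = 7 \left(6369 \left(- \frac{1}{12456}\right) - - \frac{11305}{908}\right) = 7 \left(- \frac{2123}{4152} + \frac{11305}{908}\right) = 7 \cdot \frac{11252669}{942504} = \frac{78768683}{942504} \approx 83.574$)
$p = \frac{214489259}{942504}$ ($p = 144 - \left(-1\right) \frac{78768683}{942504} = 144 - - \frac{78768683}{942504} = 144 + \frac{78768683}{942504} = \frac{214489259}{942504} \approx 227.57$)
$p + \left(23 \left(-110\right) - 105\right) = \frac{214489259}{942504} + \left(23 \left(-110\right) - 105\right) = \frac{214489259}{942504} - 2635 = - \frac{2269008781}{942504}$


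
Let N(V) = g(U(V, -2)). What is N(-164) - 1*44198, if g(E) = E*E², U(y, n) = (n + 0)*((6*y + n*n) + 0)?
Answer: 7529491802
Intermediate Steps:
U(y, n) = n*(n² + 6*y) (U(y, n) = n*((6*y + n²) + 0) = n*((n² + 6*y) + 0) = n*(n² + 6*y))
g(E) = E³
N(V) = (-8 - 12*V)³ (N(V) = (-2*((-2)² + 6*V))³ = (-2*(4 + 6*V))³ = (-8 - 12*V)³)
N(-164) - 1*44198 = 64*(-2 - 3*(-164))³ - 1*44198 = 64*(-2 + 492)³ - 44198 = 64*490³ - 44198 = 64*117649000 - 44198 = 7529536000 - 44198 = 7529491802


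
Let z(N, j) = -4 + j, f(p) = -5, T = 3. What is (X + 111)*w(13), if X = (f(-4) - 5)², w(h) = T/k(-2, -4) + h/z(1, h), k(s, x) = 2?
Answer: 11183/18 ≈ 621.28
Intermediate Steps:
w(h) = 3/2 + h/(-4 + h)
X = 100 (X = (-5 - 5)² = (-10)² = 100)
(X + 111)*w(13) = (100 + 111)*((-12 + 5*13)/(2*(-4 + 13))) = 211*((½)*(-12 + 65)/9) = 211*((½)*(⅑)*53) = 211*(53/18) = 11183/18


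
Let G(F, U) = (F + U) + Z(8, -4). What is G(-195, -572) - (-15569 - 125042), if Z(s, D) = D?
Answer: 139840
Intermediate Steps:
G(F, U) = -4 + F + U (G(F, U) = (F + U) - 4 = -4 + F + U)
G(-195, -572) - (-15569 - 125042) = (-4 - 195 - 572) - (-15569 - 125042) = -771 - 1*(-140611) = -771 + 140611 = 139840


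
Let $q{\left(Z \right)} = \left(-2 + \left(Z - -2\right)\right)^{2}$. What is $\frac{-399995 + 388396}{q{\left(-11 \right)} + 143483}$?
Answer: $- \frac{11599}{143604} \approx -0.080771$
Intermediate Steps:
$q{\left(Z \right)} = Z^{2}$ ($q{\left(Z \right)} = \left(-2 + \left(Z + 2\right)\right)^{2} = \left(-2 + \left(2 + Z\right)\right)^{2} = Z^{2}$)
$\frac{-399995 + 388396}{q{\left(-11 \right)} + 143483} = \frac{-399995 + 388396}{\left(-11\right)^{2} + 143483} = - \frac{11599}{121 + 143483} = - \frac{11599}{143604}$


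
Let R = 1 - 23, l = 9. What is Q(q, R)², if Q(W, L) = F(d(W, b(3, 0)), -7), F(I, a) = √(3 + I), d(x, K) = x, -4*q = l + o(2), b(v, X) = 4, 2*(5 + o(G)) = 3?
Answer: 13/8 ≈ 1.6250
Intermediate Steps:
o(G) = -7/2 (o(G) = -5 + (½)*3 = -5 + 3/2 = -7/2)
q = -11/8 (q = -(9 - 7/2)/4 = -¼*11/2 = -11/8 ≈ -1.3750)
R = -22
Q(W, L) = √(3 + W)
Q(q, R)² = (√(3 - 11/8))² = (√(13/8))² = (√26/4)² = 13/8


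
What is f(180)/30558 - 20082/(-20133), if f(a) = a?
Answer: 34293872/34179123 ≈ 1.0034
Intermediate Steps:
f(180)/30558 - 20082/(-20133) = 180/30558 - 20082/(-20133) = 180*(1/30558) - 20082*(-1/20133) = 30/5093 + 6694/6711 = 34293872/34179123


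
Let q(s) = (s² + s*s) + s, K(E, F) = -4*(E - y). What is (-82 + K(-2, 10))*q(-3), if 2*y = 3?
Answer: -1020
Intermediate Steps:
y = 3/2 (y = (½)*3 = 3/2 ≈ 1.5000)
K(E, F) = 6 - 4*E (K(E, F) = -4*(E - 1*3/2) = -4*(E - 3/2) = -4*(-3/2 + E) = 6 - 4*E)
q(s) = s + 2*s² (q(s) = (s² + s²) + s = 2*s² + s = s + 2*s²)
(-82 + K(-2, 10))*q(-3) = (-82 + (6 - 4*(-2)))*(-3*(1 + 2*(-3))) = (-82 + (6 + 8))*(-3*(1 - 6)) = (-82 + 14)*(-3*(-5)) = -68*15 = -1020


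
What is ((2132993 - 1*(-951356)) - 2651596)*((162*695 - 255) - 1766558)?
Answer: -715869965919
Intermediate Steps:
((2132993 - 1*(-951356)) - 2651596)*((162*695 - 255) - 1766558) = ((2132993 + 951356) - 2651596)*((112590 - 255) - 1766558) = (3084349 - 2651596)*(112335 - 1766558) = 432753*(-1654223) = -715869965919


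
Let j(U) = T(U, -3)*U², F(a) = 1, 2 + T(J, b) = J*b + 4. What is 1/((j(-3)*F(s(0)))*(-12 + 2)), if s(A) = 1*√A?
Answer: -1/990 ≈ -0.0010101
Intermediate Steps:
s(A) = √A
T(J, b) = 2 + J*b (T(J, b) = -2 + (J*b + 4) = -2 + (4 + J*b) = 2 + J*b)
j(U) = U²*(2 - 3*U) (j(U) = (2 + U*(-3))*U² = (2 - 3*U)*U² = U²*(2 - 3*U))
1/((j(-3)*F(s(0)))*(-12 + 2)) = 1/((((-3)²*(2 - 3*(-3)))*1)*(-12 + 2)) = 1/(((9*(2 + 9))*1)*(-10)) = 1/(((9*11)*1)*(-10)) = 1/((99*1)*(-10)) = 1/(99*(-10)) = 1/(-990) = -1/990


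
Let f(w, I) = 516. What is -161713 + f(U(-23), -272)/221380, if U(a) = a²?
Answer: -8950005856/55345 ≈ -1.6171e+5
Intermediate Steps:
-161713 + f(U(-23), -272)/221380 = -161713 + 516/221380 = -161713 + 516*(1/221380) = -161713 + 129/55345 = -8950005856/55345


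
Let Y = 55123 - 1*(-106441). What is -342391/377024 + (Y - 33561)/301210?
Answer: -27435695019/56781699520 ≈ -0.48318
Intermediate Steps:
Y = 161564 (Y = 55123 + 106441 = 161564)
-342391/377024 + (Y - 33561)/301210 = -342391/377024 + (161564 - 33561)/301210 = -342391*1/377024 + 128003*(1/301210) = -342391/377024 + 128003/301210 = -27435695019/56781699520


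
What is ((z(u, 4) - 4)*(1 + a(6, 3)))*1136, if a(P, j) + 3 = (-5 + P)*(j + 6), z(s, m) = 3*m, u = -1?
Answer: 63616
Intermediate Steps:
a(P, j) = -3 + (-5 + P)*(6 + j) (a(P, j) = -3 + (-5 + P)*(j + 6) = -3 + (-5 + P)*(6 + j))
((z(u, 4) - 4)*(1 + a(6, 3)))*1136 = ((3*4 - 4)*(1 + (-33 - 5*3 + 6*6 + 6*3)))*1136 = ((12 - 4)*(1 + (-33 - 15 + 36 + 18)))*1136 = (8*(1 + 6))*1136 = (8*7)*1136 = 56*1136 = 63616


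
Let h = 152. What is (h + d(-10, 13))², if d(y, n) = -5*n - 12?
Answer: 5625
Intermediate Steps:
d(y, n) = -12 - 5*n
(h + d(-10, 13))² = (152 + (-12 - 5*13))² = (152 + (-12 - 65))² = (152 - 77)² = 75² = 5625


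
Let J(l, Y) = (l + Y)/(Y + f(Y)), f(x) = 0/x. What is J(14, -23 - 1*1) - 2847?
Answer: -34159/12 ≈ -2846.6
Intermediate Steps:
f(x) = 0
J(l, Y) = (Y + l)/Y (J(l, Y) = (l + Y)/(Y + 0) = (Y + l)/Y)
J(14, -23 - 1*1) - 2847 = ((-23 - 1*1) + 14)/(-23 - 1*1) - 2847 = ((-23 - 1) + 14)/(-23 - 1) - 2847 = (-24 + 14)/(-24) - 2847 = -1/24*(-10) - 2847 = 5/12 - 2847 = -34159/12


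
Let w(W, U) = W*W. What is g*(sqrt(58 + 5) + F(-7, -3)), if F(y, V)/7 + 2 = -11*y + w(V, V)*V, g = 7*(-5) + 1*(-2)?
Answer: -12432 - 111*sqrt(7) ≈ -12726.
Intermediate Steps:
g = -37 (g = -35 - 2 = -37)
w(W, U) = W**2
F(y, V) = -14 - 77*y + 7*V**3 (F(y, V) = -14 + 7*(-11*y + V**2*V) = -14 + 7*(-11*y + V**3) = -14 + 7*(V**3 - 11*y) = -14 + (-77*y + 7*V**3) = -14 - 77*y + 7*V**3)
g*(sqrt(58 + 5) + F(-7, -3)) = -37*(sqrt(58 + 5) + (-14 - 77*(-7) + 7*(-3)**3)) = -37*(sqrt(63) + (-14 + 539 + 7*(-27))) = -37*(3*sqrt(7) + (-14 + 539 - 189)) = -37*(3*sqrt(7) + 336) = -37*(336 + 3*sqrt(7)) = -12432 - 111*sqrt(7)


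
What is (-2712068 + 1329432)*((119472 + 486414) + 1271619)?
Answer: -2595906003180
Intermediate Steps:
(-2712068 + 1329432)*((119472 + 486414) + 1271619) = -1382636*(605886 + 1271619) = -1382636*1877505 = -2595906003180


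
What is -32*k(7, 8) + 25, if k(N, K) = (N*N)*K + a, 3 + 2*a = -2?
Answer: -12439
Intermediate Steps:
a = -5/2 (a = -3/2 + (½)*(-2) = -3/2 - 1 = -5/2 ≈ -2.5000)
k(N, K) = -5/2 + K*N² (k(N, K) = (N*N)*K - 5/2 = N²*K - 5/2 = K*N² - 5/2 = -5/2 + K*N²)
-32*k(7, 8) + 25 = -32*(-5/2 + 8*7²) + 25 = -32*(-5/2 + 8*49) + 25 = -32*(-5/2 + 392) + 25 = -32*779/2 + 25 = -12464 + 25 = -12439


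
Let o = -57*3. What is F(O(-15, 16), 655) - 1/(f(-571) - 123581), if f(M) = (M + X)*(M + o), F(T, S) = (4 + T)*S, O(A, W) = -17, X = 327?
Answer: -489331506/57467 ≈ -8515.0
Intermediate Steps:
F(T, S) = S*(4 + T)
o = -171
f(M) = (-171 + M)*(327 + M) (f(M) = (M + 327)*(M - 171) = (327 + M)*(-171 + M) = (-171 + M)*(327 + M))
F(O(-15, 16), 655) - 1/(f(-571) - 123581) = 655*(4 - 17) - 1/((-55917 + (-571)² + 156*(-571)) - 123581) = 655*(-13) - 1/((-55917 + 326041 - 89076) - 123581) = -8515 - 1/(181048 - 123581) = -8515 - 1/57467 = -489331506/57467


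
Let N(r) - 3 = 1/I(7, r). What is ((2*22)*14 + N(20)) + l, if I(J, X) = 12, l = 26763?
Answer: 328585/12 ≈ 27382.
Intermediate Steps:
N(r) = 37/12 (N(r) = 3 + 1/12 = 37/12)
((2*22)*14 + N(20)) + l = ((2*22)*14 + 37/12) + 26763 = (44*14 + 37/12) + 26763 = (616 + 37/12) + 26763 = 7429/12 + 26763 = 328585/12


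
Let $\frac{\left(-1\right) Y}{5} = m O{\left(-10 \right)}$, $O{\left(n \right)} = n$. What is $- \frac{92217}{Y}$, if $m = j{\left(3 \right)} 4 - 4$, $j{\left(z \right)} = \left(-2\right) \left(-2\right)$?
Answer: $- \frac{30739}{200} \approx -153.7$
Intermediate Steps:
$j{\left(z \right)} = 4$
$m = 12$ ($m = 4 \cdot 4 - 4 = 16 - 4 = 12$)
$Y = 600$ ($Y = - 5 \cdot 12 \left(-10\right) = \left(-5\right) \left(-120\right) = 600$)
$- \frac{92217}{Y} = - \frac{92217}{600} = \left(-92217\right) \frac{1}{600} = - \frac{30739}{200}$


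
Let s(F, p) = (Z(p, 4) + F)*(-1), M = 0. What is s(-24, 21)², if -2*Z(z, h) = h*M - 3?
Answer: 2025/4 ≈ 506.25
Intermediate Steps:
Z(z, h) = 3/2 (Z(z, h) = -(h*0 - 3)/2 = -(0 - 3)/2 = -½*(-3) = 3/2)
s(F, p) = -3/2 - F (s(F, p) = (3/2 + F)*(-1) = -3/2 - F)
s(-24, 21)² = (-3/2 - 1*(-24))² = (-3/2 + 24)² = (45/2)² = 2025/4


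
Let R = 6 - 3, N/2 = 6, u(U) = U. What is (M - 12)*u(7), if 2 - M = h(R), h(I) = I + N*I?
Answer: -343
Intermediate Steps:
N = 12 (N = 2*6 = 12)
R = 3
h(I) = 13*I (h(I) = I + 12*I = 13*I)
M = -37 (M = 2 - 13*3 = 2 - 1*39 = 2 - 39 = -37)
(M - 12)*u(7) = (-37 - 12)*7 = -49*7 = -343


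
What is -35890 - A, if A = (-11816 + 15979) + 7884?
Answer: -47937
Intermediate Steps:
A = 12047 (A = 4163 + 7884 = 12047)
-35890 - A = -35890 - 1*12047 = -35890 - 12047 = -47937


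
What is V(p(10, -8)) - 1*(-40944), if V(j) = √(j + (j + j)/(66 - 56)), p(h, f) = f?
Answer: 40944 + 4*I*√15/5 ≈ 40944.0 + 3.0984*I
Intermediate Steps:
V(j) = √30*√j/5 (V(j) = √(j + (2*j)/10) = √(j + (2*j)*(⅒)) = √(j + j/5) = √(6*j/5) = √30*√j/5)
V(p(10, -8)) - 1*(-40944) = √30*√(-8)/5 - 1*(-40944) = √30*(2*I*√2)/5 + 40944 = 4*I*√15/5 + 40944 = 40944 + 4*I*√15/5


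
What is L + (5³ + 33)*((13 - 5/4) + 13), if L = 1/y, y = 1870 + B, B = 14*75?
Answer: 11418661/2920 ≈ 3910.5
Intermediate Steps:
B = 1050
y = 2920 (y = 1870 + 1050 = 2920)
L = 1/2920 ≈ 0.00034247
L + (5³ + 33)*((13 - 5/4) + 13) = 1/2920 + (5³ + 33)*((13 - 5/4) + 13) = 1/2920 + (125 + 33)*((13 - 5*¼) + 13) = 1/2920 + 158*((13 - 5/4) + 13) = 1/2920 + 158*(47/4 + 13) = 1/2920 + 158*(99/4) = 1/2920 + 7821/2 = 11418661/2920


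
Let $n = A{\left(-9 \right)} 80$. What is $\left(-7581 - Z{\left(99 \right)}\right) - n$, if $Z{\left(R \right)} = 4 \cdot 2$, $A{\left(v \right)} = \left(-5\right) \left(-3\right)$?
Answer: $-8789$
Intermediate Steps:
$A{\left(v \right)} = 15$
$Z{\left(R \right)} = 8$
$n = 1200$ ($n = 15 \cdot 80 = 1200$)
$\left(-7581 - Z{\left(99 \right)}\right) - n = \left(-7581 - 8\right) - 1200 = -7589 - 1200 = -8789$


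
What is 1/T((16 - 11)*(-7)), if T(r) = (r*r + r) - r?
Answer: 1/1225 ≈ 0.00081633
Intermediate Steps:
T(r) = r**2 (T(r) = (r**2 + r) - r = (r + r**2) - r = r**2)
1/T((16 - 11)*(-7)) = 1/(((16 - 11)*(-7))**2) = 1/((5*(-7))**2) = 1/((-35)**2) = 1/1225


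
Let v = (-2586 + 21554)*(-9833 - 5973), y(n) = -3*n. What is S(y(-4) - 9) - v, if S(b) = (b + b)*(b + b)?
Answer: 299808244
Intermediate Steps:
v = -299808208 (v = 18968*(-15806) = -299808208)
S(b) = 4*b² (S(b) = (2*b)*(2*b) = 4*b²)
S(y(-4) - 9) - v = 4*(-3*(-4) - 9)² - 1*(-299808208) = 4*(12 - 9)² + 299808208 = 4*3² + 299808208 = 4*9 + 299808208 = 36 + 299808208 = 299808244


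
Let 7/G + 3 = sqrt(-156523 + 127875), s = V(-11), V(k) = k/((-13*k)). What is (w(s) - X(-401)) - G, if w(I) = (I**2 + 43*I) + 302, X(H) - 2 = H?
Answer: 3378979076/4843033 + 14*I*sqrt(7162)/28657 ≈ 697.7 + 0.041344*I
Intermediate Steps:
V(k) = -1/13 (V(k) = k*(-1/(13*k)) = -1/13)
X(H) = 2 + H
s = -1/13 ≈ -0.076923
w(I) = 302 + I**2 + 43*I
G = 7/(-3 + 2*I*sqrt(7162)) (G = 7/(-3 + sqrt(-156523 + 127875)) = 7/(-3 + sqrt(-28648)) = 7/(-3 + 2*I*sqrt(7162)) ≈ -0.00073281 - 0.041344*I)
(w(s) - X(-401)) - G = ((302 + (-1/13)**2 + 43*(-1/13)) - (2 - 401)) - (-21/28657 - 14*I*sqrt(7162)/28657) = ((302 + 1/169 - 43/13) - 1*(-399)) + (21/28657 + 14*I*sqrt(7162)/28657) = (50480/169 + 399) + (21/28657 + 14*I*sqrt(7162)/28657) = 117911/169 + (21/28657 + 14*I*sqrt(7162)/28657) = 3378979076/4843033 + 14*I*sqrt(7162)/28657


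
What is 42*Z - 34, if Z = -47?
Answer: -2008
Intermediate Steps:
42*Z - 34 = 42*(-47) - 34 = -1974 - 34 = -2008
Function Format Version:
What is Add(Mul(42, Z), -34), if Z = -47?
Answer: -2008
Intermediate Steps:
Add(Mul(42, Z), -34) = Add(Mul(42, -47), -34) = Add(-1974, -34) = -2008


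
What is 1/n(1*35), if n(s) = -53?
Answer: -1/53 ≈ -0.018868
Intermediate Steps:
1/n(1*35) = 1/(-53) = -1/53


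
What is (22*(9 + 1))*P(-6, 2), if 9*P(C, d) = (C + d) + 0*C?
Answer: -880/9 ≈ -97.778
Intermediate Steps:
P(C, d) = C/9 + d/9 (P(C, d) = ((C + d) + 0*C)/9 = ((C + d) + 0)/9 = (C + d)/9 = C/9 + d/9)
(22*(9 + 1))*P(-6, 2) = (22*(9 + 1))*((1/9)*(-6) + (1/9)*2) = (22*10)*(-2/3 + 2/9) = 220*(-4/9) = -880/9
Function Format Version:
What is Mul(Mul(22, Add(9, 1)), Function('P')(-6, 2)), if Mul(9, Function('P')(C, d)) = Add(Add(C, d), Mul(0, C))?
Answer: Rational(-880, 9) ≈ -97.778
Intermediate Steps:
Function('P')(C, d) = Add(Mul(Rational(1, 9), C), Mul(Rational(1, 9), d)) (Function('P')(C, d) = Mul(Rational(1, 9), Add(Add(C, d), Mul(0, C))) = Mul(Rational(1, 9), Add(Add(C, d), 0)) = Mul(Rational(1, 9), Add(C, d)) = Add(Mul(Rational(1, 9), C), Mul(Rational(1, 9), d)))
Mul(Mul(22, Add(9, 1)), Function('P')(-6, 2)) = Mul(Mul(22, Add(9, 1)), Add(Mul(Rational(1, 9), -6), Mul(Rational(1, 9), 2))) = Mul(Mul(22, 10), Add(Rational(-2, 3), Rational(2, 9))) = Mul(220, Rational(-4, 9)) = Rational(-880, 9)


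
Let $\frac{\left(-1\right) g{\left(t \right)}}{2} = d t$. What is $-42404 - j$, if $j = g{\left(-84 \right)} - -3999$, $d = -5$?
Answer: $-45563$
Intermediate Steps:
$g{\left(t \right)} = 10 t$ ($g{\left(t \right)} = - 2 \left(- 5 t\right) = 10 t$)
$j = 3159$ ($j = 10 \left(-84\right) - -3999 = -840 + 3999 = 3159$)
$-42404 - j = -42404 - 3159 = -45563$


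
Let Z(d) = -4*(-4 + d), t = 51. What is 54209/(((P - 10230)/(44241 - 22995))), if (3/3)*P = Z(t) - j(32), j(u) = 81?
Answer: -1151724414/10499 ≈ -1.0970e+5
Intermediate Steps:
Z(d) = 16 - 4*d
P = -269 (P = (16 - 4*51) - 1*81 = (16 - 204) - 81 = -188 - 81 = -269)
54209/(((P - 10230)/(44241 - 22995))) = 54209/(((-269 - 10230)/(44241 - 22995))) = 54209/((-10499/21246)) = 54209/((-10499*1/21246)) = 54209/(-10499/21246) = 54209*(-21246/10499) = -1151724414/10499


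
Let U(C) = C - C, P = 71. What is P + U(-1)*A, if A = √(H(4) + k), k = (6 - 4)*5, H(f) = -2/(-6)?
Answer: 71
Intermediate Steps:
U(C) = 0
H(f) = ⅓ (H(f) = -2*(-⅙) = ⅓)
k = 10 (k = 2*5 = 10)
A = √93/3 (A = √(⅓ + 10) = √(31/3) = √93/3 ≈ 3.2146)
P + U(-1)*A = 71 + 0*(√93/3) = 71 + 0 = 71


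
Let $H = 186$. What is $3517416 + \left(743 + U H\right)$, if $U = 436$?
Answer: $3599255$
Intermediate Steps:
$3517416 + \left(743 + U H\right) = 3517416 + \left(743 + 436 \cdot 186\right) = 3517416 + \left(743 + 81096\right) = 3517416 + 81839 = 3599255$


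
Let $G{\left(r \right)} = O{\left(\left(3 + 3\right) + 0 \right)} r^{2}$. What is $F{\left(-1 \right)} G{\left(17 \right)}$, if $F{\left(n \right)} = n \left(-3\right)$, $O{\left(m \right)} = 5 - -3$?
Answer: $6936$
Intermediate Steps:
$O{\left(m \right)} = 8$ ($O{\left(m \right)} = 5 + 3 = 8$)
$G{\left(r \right)} = 8 r^{2}$
$F{\left(n \right)} = - 3 n$
$F{\left(-1 \right)} G{\left(17 \right)} = \left(-3\right) \left(-1\right) 8 \cdot 17^{2} = 3 \cdot 8 \cdot 289 = 3 \cdot 2312 = 6936$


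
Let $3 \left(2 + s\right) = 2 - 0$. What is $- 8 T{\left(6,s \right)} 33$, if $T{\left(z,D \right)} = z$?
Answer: $-1584$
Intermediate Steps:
$s = - \frac{4}{3}$ ($s = -2 + \frac{2 - 0}{3} = -2 + \frac{2 + 0}{3} = -2 + \frac{1}{3} \cdot 2 = -2 + \frac{2}{3} = - \frac{4}{3} \approx -1.3333$)
$- 8 T{\left(6,s \right)} 33 = \left(-8\right) 6 \cdot 33 = \left(-48\right) 33 = -1584$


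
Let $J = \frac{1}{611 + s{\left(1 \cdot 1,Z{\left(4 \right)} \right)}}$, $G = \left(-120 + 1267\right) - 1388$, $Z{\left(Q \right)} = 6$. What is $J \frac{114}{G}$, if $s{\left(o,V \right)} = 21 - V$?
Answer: $- \frac{57}{75433} \approx -0.00075564$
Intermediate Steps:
$G = -241$ ($G = 1147 - 1388 = -241$)
$J = \frac{1}{626}$ ($J = \frac{1}{611 + \left(21 - 6\right)} = \frac{1}{611 + 15} = \frac{1}{626} \approx 0.0015974$)
$J \frac{114}{G} = \frac{114 \frac{1}{-241}}{626} = \frac{114 \left(- \frac{1}{241}\right)}{626} = \frac{1}{626} \left(- \frac{114}{241}\right) = - \frac{57}{75433}$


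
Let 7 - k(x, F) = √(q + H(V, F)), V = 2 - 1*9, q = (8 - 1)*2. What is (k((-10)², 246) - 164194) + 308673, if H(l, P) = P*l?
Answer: 144486 - 2*I*√427 ≈ 1.4449e+5 - 41.328*I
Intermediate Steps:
q = 14 (q = 7*2 = 14)
V = -7 (V = 2 - 9 = -7)
k(x, F) = 7 - √(14 - 7*F) (k(x, F) = 7 - √(14 + F*(-7)) = 7 - √(14 - 7*F))
(k((-10)², 246) - 164194) + 308673 = ((7 - √(14 - 7*246)) - 164194) + 308673 = ((7 - √(14 - 1722)) - 164194) + 308673 = ((7 - √(-1708)) - 164194) + 308673 = ((7 - 2*I*√427) - 164194) + 308673 = (-164187 - 2*I*√427) + 308673 = 144486 - 2*I*√427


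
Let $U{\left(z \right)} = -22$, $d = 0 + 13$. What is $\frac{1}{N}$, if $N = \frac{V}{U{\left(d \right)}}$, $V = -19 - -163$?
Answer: $- \frac{11}{72} \approx -0.15278$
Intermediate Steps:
$d = 13$
$V = 144$ ($V = -19 + 163 = 144$)
$N = - \frac{72}{11}$ ($N = \frac{144}{-22} = 144 \left(- \frac{1}{22}\right) = - \frac{72}{11} \approx -6.5455$)
$\frac{1}{N} = \frac{1}{- \frac{72}{11}} = - \frac{11}{72}$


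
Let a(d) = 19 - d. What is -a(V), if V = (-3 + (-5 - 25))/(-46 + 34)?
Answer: -65/4 ≈ -16.250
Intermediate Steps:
V = 11/4 (V = (-3 - 30)/(-12) = -33*(-1/12) = 11/4 ≈ 2.7500)
-a(V) = -(19 - 1*11/4) = -(19 - 11/4) = -1*65/4 = -65/4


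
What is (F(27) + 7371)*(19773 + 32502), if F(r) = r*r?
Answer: 423427500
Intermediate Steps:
F(r) = r²
(F(27) + 7371)*(19773 + 32502) = (27² + 7371)*(19773 + 32502) = (729 + 7371)*52275 = 8100*52275 = 423427500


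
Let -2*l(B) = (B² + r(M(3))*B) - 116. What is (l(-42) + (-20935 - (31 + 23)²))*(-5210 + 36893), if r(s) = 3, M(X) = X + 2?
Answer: -779781996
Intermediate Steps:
M(X) = 2 + X
l(B) = 58 - 3*B/2 - B²/2 (l(B) = -((B² + 3*B) - 116)/2 = -(-116 + B² + 3*B)/2 = 58 - 3*B/2 - B²/2)
(l(-42) + (-20935 - (31 + 23)²))*(-5210 + 36893) = ((58 - 3/2*(-42) - ½*(-42)²) + (-20935 - (31 + 23)²))*(-5210 + 36893) = ((58 + 63 - ½*1764) + (-20935 - 1*54²))*31683 = ((58 + 63 - 882) + (-20935 - 1*2916))*31683 = (-761 + (-20935 - 2916))*31683 = (-761 - 23851)*31683 = -24612*31683 = -779781996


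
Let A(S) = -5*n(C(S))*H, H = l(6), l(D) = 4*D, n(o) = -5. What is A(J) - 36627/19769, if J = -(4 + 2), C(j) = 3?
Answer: 11824773/19769 ≈ 598.15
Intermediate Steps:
H = 24 (H = 4*6 = 24)
J = -6 (J = -1*6 = -6)
A(S) = 600 (A(S) = -(-25)*24 = -5*(-120) = 600)
A(J) - 36627/19769 = 600 - 36627/19769 = 11824773/19769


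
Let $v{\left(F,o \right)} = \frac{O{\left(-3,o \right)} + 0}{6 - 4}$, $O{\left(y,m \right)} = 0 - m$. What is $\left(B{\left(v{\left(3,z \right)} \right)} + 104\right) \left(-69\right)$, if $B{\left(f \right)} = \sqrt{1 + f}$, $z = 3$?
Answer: $-7176 - \frac{69 i \sqrt{2}}{2} \approx -7176.0 - 48.79 i$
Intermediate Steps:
$O{\left(y,m \right)} = - m$
$v{\left(F,o \right)} = - \frac{o}{2}$ ($v{\left(F,o \right)} = \frac{- o + 0}{6 - 4} = \frac{\left(-1\right) o}{2} = - o \frac{1}{2} = - \frac{o}{2}$)
$\left(B{\left(v{\left(3,z \right)} \right)} + 104\right) \left(-69\right) = \left(\sqrt{1 - \frac{3}{2}} + 104\right) \left(-69\right) = \left(\sqrt{- \frac{1}{2}} + 104\right) \left(-69\right) = \left(\frac{i \sqrt{2}}{2} + 104\right) \left(-69\right) = \left(104 + \frac{i \sqrt{2}}{2}\right) \left(-69\right) = -7176 - \frac{69 i \sqrt{2}}{2}$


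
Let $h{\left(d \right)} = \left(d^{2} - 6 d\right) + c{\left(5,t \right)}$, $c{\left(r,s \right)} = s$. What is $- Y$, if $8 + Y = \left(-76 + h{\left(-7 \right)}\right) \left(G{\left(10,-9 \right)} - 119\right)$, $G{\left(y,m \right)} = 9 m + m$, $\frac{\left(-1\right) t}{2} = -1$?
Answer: $3561$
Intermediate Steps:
$t = 2$ ($t = \left(-2\right) \left(-1\right) = 2$)
$h{\left(d \right)} = 2 + d^{2} - 6 d$ ($h{\left(d \right)} = \left(d^{2} - 6 d\right) + 2 = 2 + d^{2} - 6 d$)
$G{\left(y,m \right)} = 10 m$
$Y = -3561$ ($Y = -8 + \left(-76 + \left(2 + \left(-7\right)^{2} - -42\right)\right) \left(10 \left(-9\right) - 119\right) = -8 + \left(-76 + \left(2 + 49 + 42\right)\right) \left(-90 - 119\right) = -8 + \left(-76 + 93\right) \left(-209\right) = -8 + 17 \left(-209\right) = -8 - 3553 = -3561$)
$- Y = \left(-1\right) \left(-3561\right) = 3561$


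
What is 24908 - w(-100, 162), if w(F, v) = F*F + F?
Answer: 15008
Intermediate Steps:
w(F, v) = F + F**2 (w(F, v) = F**2 + F = F + F**2)
24908 - w(-100, 162) = 24908 - (-100)*(1 - 100) = 24908 - (-100)*(-99) = 24908 - 1*9900 = 24908 - 9900 = 15008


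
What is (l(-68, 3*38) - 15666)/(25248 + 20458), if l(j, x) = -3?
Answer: -15669/45706 ≈ -0.34282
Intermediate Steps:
(l(-68, 3*38) - 15666)/(25248 + 20458) = (-3 - 15666)/(25248 + 20458) = -15669/45706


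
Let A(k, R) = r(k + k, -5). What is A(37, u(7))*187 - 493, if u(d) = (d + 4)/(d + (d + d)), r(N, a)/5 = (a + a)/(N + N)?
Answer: -41157/74 ≈ -556.18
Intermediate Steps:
r(N, a) = 5*a/N (r(N, a) = 5*((a + a)/(N + N)) = 5*((2*a)/((2*N))) = 5*((2*a)*(1/(2*N))) = 5*(a/N) = 5*a/N)
u(d) = (4 + d)/(3*d) (u(d) = (4 + d)/(d + 2*d) = (4 + d)/((3*d)) = (4 + d)*(1/(3*d)) = (4 + d)/(3*d))
A(k, R) = -25/(2*k) (A(k, R) = 5*(-5)/(k + k) = 5*(-5)/(2*k) = 5*(-5)*(1/(2*k)) = -25/(2*k))
A(37, u(7))*187 - 493 = -25/2/37*187 - 493 = -25/2*1/37*187 - 493 = -25/74*187 - 493 = -4675/74 - 493 = -41157/74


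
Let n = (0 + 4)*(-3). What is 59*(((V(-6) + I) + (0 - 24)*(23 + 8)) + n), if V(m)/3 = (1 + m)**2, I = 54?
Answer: -36993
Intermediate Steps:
n = -12 (n = 4*(-3) = -12)
V(m) = 3*(1 + m)**2
59*(((V(-6) + I) + (0 - 24)*(23 + 8)) + n) = 59*(((3*(1 - 6)**2 + 54) + (0 - 24)*(23 + 8)) - 12) = 59*(((3*(-5)**2 + 54) - 24*31) - 12) = 59*(((3*25 + 54) - 744) - 12) = 59*(((75 + 54) - 744) - 12) = 59*((129 - 744) - 12) = 59*(-615 - 12) = 59*(-627) = -36993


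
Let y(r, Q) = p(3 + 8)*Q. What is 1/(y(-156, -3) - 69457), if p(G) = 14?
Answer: -1/69499 ≈ -1.4389e-5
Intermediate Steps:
y(r, Q) = 14*Q
1/(y(-156, -3) - 69457) = 1/(14*(-3) - 69457) = 1/(-42 - 69457) = 1/(-69499) = -1/69499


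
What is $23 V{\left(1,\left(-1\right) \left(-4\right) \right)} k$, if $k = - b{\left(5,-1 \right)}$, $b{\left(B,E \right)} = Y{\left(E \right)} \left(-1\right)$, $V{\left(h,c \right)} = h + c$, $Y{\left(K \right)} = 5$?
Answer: $575$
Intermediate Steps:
$V{\left(h,c \right)} = c + h$
$b{\left(B,E \right)} = -5$ ($b{\left(B,E \right)} = 5 \left(-1\right) = -5$)
$k = 5$ ($k = \left(-1\right) \left(-5\right) = 5$)
$23 V{\left(1,\left(-1\right) \left(-4\right) \right)} k = 23 \left(\left(-1\right) \left(-4\right) + 1\right) 5 = 23 \left(4 + 1\right) 5 = 23 \cdot 5 \cdot 5 = 115 \cdot 5 = 575$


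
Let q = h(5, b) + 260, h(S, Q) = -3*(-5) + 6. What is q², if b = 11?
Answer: 78961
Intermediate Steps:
h(S, Q) = 21 (h(S, Q) = 15 + 6 = 21)
q = 281 (q = 21 + 260 = 281)
q² = 281² = 78961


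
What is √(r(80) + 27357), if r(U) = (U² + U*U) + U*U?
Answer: 3*√5173 ≈ 215.77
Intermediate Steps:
r(U) = 3*U² (r(U) = (U² + U²) + U² = 2*U² + U² = 3*U²)
√(r(80) + 27357) = √(3*80² + 27357) = √(3*6400 + 27357) = √(19200 + 27357) = √46557 = 3*√5173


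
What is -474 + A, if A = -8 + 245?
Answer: -237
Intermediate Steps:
A = 237
-474 + A = -474 + 237 = -237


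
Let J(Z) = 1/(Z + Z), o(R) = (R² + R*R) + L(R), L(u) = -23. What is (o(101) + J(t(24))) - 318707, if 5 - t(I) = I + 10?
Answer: -17303025/58 ≈ -2.9833e+5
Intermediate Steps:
t(I) = -5 - I (t(I) = 5 - (I + 10) = 5 - (10 + I) = 5 + (-10 - I) = -5 - I)
o(R) = -23 + 2*R² (o(R) = (R² + R*R) - 23 = (R² + R²) - 23 = 2*R² - 23 = -23 + 2*R²)
J(Z) = 1/(2*Z)
(o(101) + J(t(24))) - 318707 = ((-23 + 2*101²) + 1/(2*(-5 - 1*24))) - 318707 = ((-23 + 2*10201) + 1/(2*(-5 - 24))) - 318707 = ((-23 + 20402) + (½)/(-29)) - 318707 = (20379 + (½)*(-1/29)) - 318707 = (20379 - 1/58) - 318707 = 1181981/58 - 318707 = -17303025/58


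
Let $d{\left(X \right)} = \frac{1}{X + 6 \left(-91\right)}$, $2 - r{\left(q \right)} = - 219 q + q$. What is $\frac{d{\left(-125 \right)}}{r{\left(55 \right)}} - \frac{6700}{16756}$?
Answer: $- \frac{13478112789}{33707341448} \approx -0.39986$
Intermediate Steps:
$r{\left(q \right)} = 2 + 218 q$ ($r{\left(q \right)} = 2 - \left(- 219 q + q\right) = 2 - - 218 q = 2 + 218 q$)
$d{\left(X \right)} = \frac{1}{-546 + X}$ ($d{\left(X \right)} = \frac{1}{X - 546} = \frac{1}{-546 + X}$)
$\frac{d{\left(-125 \right)}}{r{\left(55 \right)}} - \frac{6700}{16756} = \frac{1}{\left(-546 - 125\right) \left(2 + 218 \cdot 55\right)} - \frac{6700}{16756} = \frac{1}{\left(-671\right) \left(2 + 11990\right)} - \frac{1675}{4189} = - \frac{1}{671 \cdot 11992} - \frac{1675}{4189} = \left(- \frac{1}{671}\right) \frac{1}{11992} - \frac{1675}{4189} = - \frac{1}{8046632} - \frac{1675}{4189} = - \frac{13478112789}{33707341448}$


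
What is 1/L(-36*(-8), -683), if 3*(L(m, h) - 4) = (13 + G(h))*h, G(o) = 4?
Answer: -3/11599 ≈ -0.00025864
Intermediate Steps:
L(m, h) = 4 + 17*h/3 (L(m, h) = 4 + ((13 + 4)*h)/3 = 4 + (17*h)/3 = 4 + 17*h/3)
1/L(-36*(-8), -683) = 1/(4 + (17/3)*(-683)) = 1/(4 - 11611/3) = 1/(-11599/3) = -3/11599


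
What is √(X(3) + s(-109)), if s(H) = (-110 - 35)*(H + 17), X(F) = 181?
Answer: √13521 ≈ 116.28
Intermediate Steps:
s(H) = -2465 - 145*H (s(H) = -145*(17 + H) = -2465 - 145*H)
√(X(3) + s(-109)) = √(181 + (-2465 - 145*(-109))) = √(181 + (-2465 + 15805)) = √(181 + 13340) = √13521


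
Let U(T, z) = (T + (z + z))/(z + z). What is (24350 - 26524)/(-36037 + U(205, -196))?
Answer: 852208/14126317 ≈ 0.060328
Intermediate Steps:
U(T, z) = (T + 2*z)/(2*z) (U(T, z) = (T + 2*z)/((2*z)) = (T + 2*z)*(1/(2*z)) = (T + 2*z)/(2*z))
(24350 - 26524)/(-36037 + U(205, -196)) = (24350 - 26524)/(-36037 + (-196 + (½)*205)/(-196)) = -2174/(-36037 - (-196 + 205/2)/196) = -2174/(-36037 - 1/196*(-187/2)) = -2174/(-36037 + 187/392) = -2174/(-14126317/392) = -2174*(-392/14126317) = 852208/14126317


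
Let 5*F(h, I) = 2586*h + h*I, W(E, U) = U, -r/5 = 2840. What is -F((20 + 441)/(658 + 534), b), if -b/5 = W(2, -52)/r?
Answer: -846417667/4231600 ≈ -200.02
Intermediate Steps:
r = -14200 (r = -5*2840 = -14200)
b = -13/710 (b = -(-260)/(-14200) = -(-260)*(-1)/14200 = -5*13/3550 = -13/710 ≈ -0.018310)
F(h, I) = 2586*h/5 + I*h/5 (F(h, I) = (2586*h + h*I)/5 = (2586*h + I*h)/5 = 2586*h/5 + I*h/5)
-F((20 + 441)/(658 + 534), b) = -(20 + 441)/(658 + 534)*(2586 - 13/710)/5 = -461/1192*1836047/(5*710) = -461*(1/1192)*1836047/(5*710) = -461*1836047/(5*1192*710) = -1*846417667/4231600 = -846417667/4231600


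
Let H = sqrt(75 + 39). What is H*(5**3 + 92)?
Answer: 217*sqrt(114) ≈ 2316.9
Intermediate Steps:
H = sqrt(114) ≈ 10.677
H*(5**3 + 92) = sqrt(114)*(5**3 + 92) = sqrt(114)*(125 + 92) = sqrt(114)*217 = 217*sqrt(114)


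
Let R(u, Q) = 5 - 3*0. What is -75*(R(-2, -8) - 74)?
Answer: 5175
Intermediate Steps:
R(u, Q) = 5 (R(u, Q) = 5 + 0 = 5)
-75*(R(-2, -8) - 74) = -75*(5 - 74) = -75*(-69) = 5175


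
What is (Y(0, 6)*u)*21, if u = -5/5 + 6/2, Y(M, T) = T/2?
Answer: 126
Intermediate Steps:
Y(M, T) = T/2 (Y(M, T) = T*(½) = T/2)
u = 2 (u = -5*⅕ + 6*(½) = -1 + 3 = 2)
(Y(0, 6)*u)*21 = (((½)*6)*2)*21 = (3*2)*21 = 6*21 = 126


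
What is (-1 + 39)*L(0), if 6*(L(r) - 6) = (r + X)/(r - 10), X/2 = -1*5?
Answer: 703/3 ≈ 234.33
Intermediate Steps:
X = -10 (X = 2*(-1*5) = 2*(-5) = -10)
L(r) = 37/6 (L(r) = 6 + ((r - 10)/(r - 10))/6 = 6 + ((-10 + r)/(-10 + r))/6 = 6 + (1/6)*1 = 6 + 1/6 = 37/6)
(-1 + 39)*L(0) = (-1 + 39)*(37/6) = 38*(37/6) = 703/3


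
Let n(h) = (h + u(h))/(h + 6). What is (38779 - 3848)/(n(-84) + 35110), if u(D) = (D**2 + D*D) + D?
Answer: 454103/454106 ≈ 0.99999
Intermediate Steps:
u(D) = D + 2*D**2 (u(D) = (D**2 + D**2) + D = 2*D**2 + D = D + 2*D**2)
n(h) = (h + h*(1 + 2*h))/(6 + h) (n(h) = (h + h*(1 + 2*h))/(h + 6) = (h + h*(1 + 2*h))/(6 + h))
(38779 - 3848)/(n(-84) + 35110) = (38779 - 3848)/(2*(-84)*(1 - 84)/(6 - 84) + 35110) = 34931/(2*(-84)*(-83)/(-78) + 35110) = 34931/(2*(-84)*(-1/78)*(-83) + 35110) = 34931/(-2324/13 + 35110) = 34931/(454106/13) = 34931*(13/454106) = 454103/454106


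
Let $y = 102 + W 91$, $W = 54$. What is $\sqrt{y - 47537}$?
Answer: $i \sqrt{42521} \approx 206.21 i$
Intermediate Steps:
$y = 5016$ ($y = 102 + 54 \cdot 91 = 102 + 4914 = 5016$)
$\sqrt{y - 47537} = \sqrt{5016 - 47537} = \sqrt{-42521} = i \sqrt{42521}$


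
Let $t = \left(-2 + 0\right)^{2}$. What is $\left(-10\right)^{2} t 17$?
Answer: $6800$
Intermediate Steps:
$t = 4$ ($t = \left(-2\right)^{2} = 4$)
$\left(-10\right)^{2} t 17 = \left(-10\right)^{2} \cdot 4 \cdot 17 = 100 \cdot 4 \cdot 17 = 400 \cdot 17 = 6800$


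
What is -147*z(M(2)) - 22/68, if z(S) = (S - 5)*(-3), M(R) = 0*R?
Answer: -74981/34 ≈ -2205.3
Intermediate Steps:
M(R) = 0
z(S) = 15 - 3*S (z(S) = (-5 + S)*(-3) = 15 - 3*S)
-147*z(M(2)) - 22/68 = -147*(15 - 3*0) - 22/68 = -147*(15 + 0) - 22*1/68 = -147*15 - 11/34 = -2205 - 11/34 = -74981/34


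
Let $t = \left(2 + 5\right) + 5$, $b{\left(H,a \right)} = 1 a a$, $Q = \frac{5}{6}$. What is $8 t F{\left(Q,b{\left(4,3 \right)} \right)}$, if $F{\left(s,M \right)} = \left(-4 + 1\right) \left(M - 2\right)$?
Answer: $-2016$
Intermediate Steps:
$Q = \frac{5}{6}$ ($Q = 5 \cdot \frac{1}{6} = \frac{5}{6} \approx 0.83333$)
$b{\left(H,a \right)} = a^{2}$ ($b{\left(H,a \right)} = a a = a^{2}$)
$F{\left(s,M \right)} = 6 - 3 M$ ($F{\left(s,M \right)} = - 3 \left(-2 + M\right) = 6 - 3 M$)
$t = 12$ ($t = 7 + 5 = 12$)
$8 t F{\left(Q,b{\left(4,3 \right)} \right)} = 8 \cdot 12 \left(6 - 3 \cdot 3^{2}\right) = 96 \left(6 - 27\right) = 96 \left(-21\right) = -2016$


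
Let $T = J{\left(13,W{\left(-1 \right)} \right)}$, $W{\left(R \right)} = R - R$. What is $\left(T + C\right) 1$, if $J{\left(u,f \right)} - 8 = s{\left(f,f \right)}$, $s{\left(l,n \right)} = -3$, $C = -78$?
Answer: $-73$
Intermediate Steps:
$W{\left(R \right)} = 0$
$J{\left(u,f \right)} = 5$ ($J{\left(u,f \right)} = 8 - 3 = 5$)
$T = 5$
$\left(T + C\right) 1 = \left(5 - 78\right) 1 = \left(-73\right) 1 = -73$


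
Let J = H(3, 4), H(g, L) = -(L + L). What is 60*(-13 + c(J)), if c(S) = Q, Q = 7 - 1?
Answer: -420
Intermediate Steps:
H(g, L) = -2*L
J = -8 (J = -2*4 = -8)
Q = 6
c(S) = 6
60*(-13 + c(J)) = 60*(-13 + 6) = 60*(-7) = -420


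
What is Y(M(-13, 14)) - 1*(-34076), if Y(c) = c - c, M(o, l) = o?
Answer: 34076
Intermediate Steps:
Y(c) = 0
Y(M(-13, 14)) - 1*(-34076) = 0 - 1*(-34076) = 0 + 34076 = 34076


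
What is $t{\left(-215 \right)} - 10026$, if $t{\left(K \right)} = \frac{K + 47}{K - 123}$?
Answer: $- \frac{1694310}{169} \approx -10026.0$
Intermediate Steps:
$t{\left(K \right)} = \frac{47 + K}{-123 + K}$
$t{\left(-215 \right)} - 10026 = \frac{47 - 215}{-123 - 215} - 10026 = \frac{1}{-338} \left(-168\right) - 10026 = \left(- \frac{1}{338}\right) \left(-168\right) - 10026 = \frac{84}{169} - 10026 = - \frac{1694310}{169}$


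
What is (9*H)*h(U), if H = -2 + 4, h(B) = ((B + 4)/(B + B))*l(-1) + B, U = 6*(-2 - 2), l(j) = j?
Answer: -879/2 ≈ -439.50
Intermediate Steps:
U = -24 (U = 6*(-4) = -24)
h(B) = B - (4 + B)/(2*B) (h(B) = ((B + 4)/(B + B))*(-1) + B = ((4 + B)/((2*B)))*(-1) + B = ((4 + B)*(1/(2*B)))*(-1) + B = ((4 + B)/(2*B))*(-1) + B = -(4 + B)/(2*B) + B = B - (4 + B)/(2*B))
H = 2
(9*H)*h(U) = (9*2)*(-½ - 24 - 2/(-24)) = 18*(-½ - 24 - 2*(-1/24)) = 18*(-½ - 24 + 1/12) = 18*(-293/12) = -879/2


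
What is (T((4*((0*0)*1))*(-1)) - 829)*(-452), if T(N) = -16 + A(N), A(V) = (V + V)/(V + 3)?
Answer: 381940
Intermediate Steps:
A(V) = 2*V/(3 + V) (A(V) = (2*V)/(3 + V) = 2*V/(3 + V))
T(N) = -16 + 2*N/(3 + N)
(T((4*((0*0)*1))*(-1)) - 829)*(-452) = (2*(-24 - 7*4*((0*0)*1)*(-1))/(3 + (4*((0*0)*1))*(-1)) - 829)*(-452) = (2*(-24 - 7*4*(0*1)*(-1))/(3 + (4*(0*1))*(-1)) - 829)*(-452) = (2*(-24 - 7*4*0*(-1))/(3 + (4*0)*(-1)) - 829)*(-452) = (2*(-24 - 0*(-1))/(3 + 0*(-1)) - 829)*(-452) = (2*(-24 - 7*0)/(3 + 0) - 829)*(-452) = (2*(-24 + 0)/3 - 829)*(-452) = (2*(1/3)*(-24) - 829)*(-452) = (-16 - 829)*(-452) = -845*(-452) = 381940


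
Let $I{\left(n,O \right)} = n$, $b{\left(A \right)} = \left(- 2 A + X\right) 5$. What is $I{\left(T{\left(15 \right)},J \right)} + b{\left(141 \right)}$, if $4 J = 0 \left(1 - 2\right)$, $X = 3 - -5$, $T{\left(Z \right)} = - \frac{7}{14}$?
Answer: $- \frac{2741}{2} \approx -1370.5$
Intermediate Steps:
$T{\left(Z \right)} = - \frac{1}{2}$ ($T{\left(Z \right)} = \left(-7\right) \frac{1}{14} = - \frac{1}{2}$)
$X = 8$ ($X = 3 + 5 = 8$)
$J = 0$ ($J = \frac{0 \left(1 - 2\right)}{4} = \frac{0 \left(-1\right)}{4} = \frac{1}{4} \cdot 0 = 0$)
$b{\left(A \right)} = 40 - 10 A$ ($b{\left(A \right)} = \left(- 2 A + 8\right) 5 = \left(8 - 2 A\right) 5 = 40 - 10 A$)
$I{\left(T{\left(15 \right)},J \right)} + b{\left(141 \right)} = - \frac{1}{2} + \left(40 - 1410\right) = - \frac{1}{2} - 1370 = - \frac{2741}{2}$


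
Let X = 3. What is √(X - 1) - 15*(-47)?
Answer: 705 + √2 ≈ 706.41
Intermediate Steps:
√(X - 1) - 15*(-47) = √(3 - 1) - 15*(-47) = √2 + 705 = 705 + √2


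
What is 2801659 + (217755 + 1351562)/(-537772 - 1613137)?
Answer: 6026111988714/2150909 ≈ 2.8017e+6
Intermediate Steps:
2801659 + (217755 + 1351562)/(-537772 - 1613137) = 2801659 + 1569317/(-2150909) = 2801659 + 1569317*(-1/2150909) = 2801659 - 1569317/2150909 = 6026111988714/2150909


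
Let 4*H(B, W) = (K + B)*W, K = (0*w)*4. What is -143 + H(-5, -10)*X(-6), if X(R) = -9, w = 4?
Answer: -511/2 ≈ -255.50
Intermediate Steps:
K = 0 (K = (0*4)*4 = 0*4 = 0)
H(B, W) = B*W/4 (H(B, W) = ((0 + B)*W)/4 = (B*W)/4 = B*W/4)
-143 + H(-5, -10)*X(-6) = -143 + ((¼)*(-5)*(-10))*(-9) = -143 + (25/2)*(-9) = -143 - 225/2 = -511/2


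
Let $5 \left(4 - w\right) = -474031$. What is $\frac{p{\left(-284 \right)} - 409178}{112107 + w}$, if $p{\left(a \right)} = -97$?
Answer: $- \frac{13375}{6762} \approx -1.978$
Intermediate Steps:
$w = \frac{474051}{5}$ ($w = 4 - - \frac{474031}{5} = 4 + \frac{474031}{5} = \frac{474051}{5} \approx 94810.0$)
$\frac{p{\left(-284 \right)} - 409178}{112107 + w} = \frac{-97 - 409178}{112107 + \frac{474051}{5}} = - \frac{409275}{\frac{1034586}{5}} = \left(-409275\right) \frac{5}{1034586} = - \frac{13375}{6762}$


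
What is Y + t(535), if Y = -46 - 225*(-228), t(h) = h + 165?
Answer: 51954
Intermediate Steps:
t(h) = 165 + h
Y = 51254 (Y = -46 + 51300 = 51254)
Y + t(535) = 51254 + (165 + 535) = 51254 + 700 = 51954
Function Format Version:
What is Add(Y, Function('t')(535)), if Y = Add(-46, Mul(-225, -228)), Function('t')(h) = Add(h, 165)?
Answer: 51954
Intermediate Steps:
Function('t')(h) = Add(165, h)
Y = 51254 (Y = Add(-46, 51300) = 51254)
Add(Y, Function('t')(535)) = Add(51254, Add(165, 535)) = Add(51254, 700) = 51954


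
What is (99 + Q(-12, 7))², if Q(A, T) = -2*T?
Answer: 7225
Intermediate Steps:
(99 + Q(-12, 7))² = (99 - 2*7)² = (99 - 14)² = 85² = 7225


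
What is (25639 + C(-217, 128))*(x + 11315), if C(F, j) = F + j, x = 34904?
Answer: 1180895450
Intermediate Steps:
(25639 + C(-217, 128))*(x + 11315) = (25639 + (-217 + 128))*(34904 + 11315) = (25639 - 89)*46219 = 25550*46219 = 1180895450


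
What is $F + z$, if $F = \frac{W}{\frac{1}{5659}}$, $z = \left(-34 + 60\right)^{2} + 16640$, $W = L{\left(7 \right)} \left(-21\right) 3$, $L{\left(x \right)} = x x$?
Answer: $-17452017$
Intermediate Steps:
$L{\left(x \right)} = x^{2}$
$W = -3087$ ($W = 7^{2} \left(-21\right) 3 = 49 \left(-21\right) 3 = \left(-1029\right) 3 = -3087$)
$z = 17316$ ($z = 26^{2} + 16640 = 676 + 16640 = 17316$)
$F = -17469333$ ($F = - \frac{3087}{\frac{1}{5659}} = - 3087 \frac{1}{\frac{1}{5659}} = \left(-3087\right) 5659 = -17469333$)
$F + z = -17469333 + 17316 = -17452017$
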